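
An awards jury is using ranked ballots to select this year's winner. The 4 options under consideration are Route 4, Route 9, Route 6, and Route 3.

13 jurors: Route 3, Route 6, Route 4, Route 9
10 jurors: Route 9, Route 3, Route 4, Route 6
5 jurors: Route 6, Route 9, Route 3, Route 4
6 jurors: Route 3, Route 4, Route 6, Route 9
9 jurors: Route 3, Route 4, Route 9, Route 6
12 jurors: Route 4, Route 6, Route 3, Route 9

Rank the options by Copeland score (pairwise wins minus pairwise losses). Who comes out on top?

Pairwise results:
  Route 4 vs Route 9: Route 4 wins 40–15.
  Route 4 vs Route 6: Route 4 wins 37–18.
  Route 4 vs Route 3: Route 3 wins 43–12.
  Route 9 vs Route 6: Route 6 wins 36–19.
  Route 9 vs Route 3: Route 3 wins 40–15.
  Route 6 vs Route 3: Route 3 wins 38–17.
Copeland scores (wins − losses):
  Route 4: 2 − 1 = 1
  Route 9: 0 − 3 = -3
  Route 6: 1 − 2 = -1
  Route 3: 3 − 0 = 3
Route 3 has the best Copeland score.

Route 3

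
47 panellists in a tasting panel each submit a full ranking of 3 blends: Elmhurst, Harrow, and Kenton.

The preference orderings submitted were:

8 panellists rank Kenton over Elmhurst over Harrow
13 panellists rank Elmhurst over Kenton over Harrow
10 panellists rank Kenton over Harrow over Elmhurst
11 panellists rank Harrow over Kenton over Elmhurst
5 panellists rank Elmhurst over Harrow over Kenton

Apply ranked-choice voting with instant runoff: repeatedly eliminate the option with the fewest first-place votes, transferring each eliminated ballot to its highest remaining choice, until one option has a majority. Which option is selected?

Round 1: Elmhurst 18, Kenton 18, Harrow 11. Harrow has the fewest and is eliminated.
Round 2: Kenton 29, Elmhurst 18. Kenton has a majority.

Kenton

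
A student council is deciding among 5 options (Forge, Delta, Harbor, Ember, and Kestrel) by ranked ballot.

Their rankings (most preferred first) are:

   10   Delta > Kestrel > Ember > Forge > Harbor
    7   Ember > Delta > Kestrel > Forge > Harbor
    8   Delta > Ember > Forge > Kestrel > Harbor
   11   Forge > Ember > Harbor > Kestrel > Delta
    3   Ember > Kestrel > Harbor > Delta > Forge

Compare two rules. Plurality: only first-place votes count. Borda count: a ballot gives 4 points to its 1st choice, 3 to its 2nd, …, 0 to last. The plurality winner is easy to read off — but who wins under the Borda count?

Plurality first-place counts: Forge 11, Delta 18, Harbor 0, Ember 10, Kestrel 0 → Delta.
Borda totals: Forge 77, Delta 96, Harbor 28, Ember 117, Kestrel 72 → Ember.

Ember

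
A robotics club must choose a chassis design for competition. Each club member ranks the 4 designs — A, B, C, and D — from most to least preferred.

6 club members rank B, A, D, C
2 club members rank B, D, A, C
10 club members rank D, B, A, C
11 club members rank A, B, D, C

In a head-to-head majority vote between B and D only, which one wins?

Ballots ranking B above D: 6+2+11 = 19.
Ballots ranking D above B: 10.
B wins the head-to-head, 19–10.

B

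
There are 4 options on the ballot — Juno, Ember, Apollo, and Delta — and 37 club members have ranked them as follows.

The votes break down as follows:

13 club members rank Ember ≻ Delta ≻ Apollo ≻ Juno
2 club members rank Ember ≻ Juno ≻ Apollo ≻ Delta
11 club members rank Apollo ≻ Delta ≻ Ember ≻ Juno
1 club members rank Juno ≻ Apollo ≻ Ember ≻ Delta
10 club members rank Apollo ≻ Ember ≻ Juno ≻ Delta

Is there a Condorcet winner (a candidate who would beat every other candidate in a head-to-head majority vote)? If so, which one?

Apollo

Head-to-head results (37 voters total):
Juno vs Ember: Ember wins 36–1.
Juno vs Apollo: Apollo wins 34–3.
Juno vs Delta: Delta wins 24–13.
Ember vs Apollo: Apollo wins 22–15.
Ember vs Delta: Ember wins 26–11.
Apollo vs Delta: Apollo wins 24–13.
Apollo beats each rival — Juno (34–3), Ember (22–15), Delta (24–13) — so Apollo is the Condorcet winner.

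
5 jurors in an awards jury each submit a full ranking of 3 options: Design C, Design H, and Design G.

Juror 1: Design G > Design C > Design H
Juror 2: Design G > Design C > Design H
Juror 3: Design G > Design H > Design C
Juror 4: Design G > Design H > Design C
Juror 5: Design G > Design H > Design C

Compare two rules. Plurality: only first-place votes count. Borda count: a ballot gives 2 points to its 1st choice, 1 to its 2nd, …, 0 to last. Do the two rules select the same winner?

Yes

Plurality first-place counts: Design C 0, Design H 0, Design G 5 → Design G.
Borda totals: Design C 2, Design H 3, Design G 10 → Design G.
The two rules agree on Design G.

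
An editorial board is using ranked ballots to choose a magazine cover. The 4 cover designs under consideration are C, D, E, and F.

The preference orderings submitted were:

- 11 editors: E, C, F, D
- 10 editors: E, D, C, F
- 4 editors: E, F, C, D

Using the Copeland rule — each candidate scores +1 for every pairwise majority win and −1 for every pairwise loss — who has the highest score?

Pairwise results:
  C vs D: C wins 15–10.
  C vs E: E wins 25–0.
  C vs F: C wins 21–4.
  D vs E: E wins 25–0.
  D vs F: F wins 15–10.
  E vs F: E wins 25–0.
Copeland scores (wins − losses):
  C: 2 − 1 = 1
  D: 0 − 3 = -3
  E: 3 − 0 = 3
  F: 1 − 2 = -1
E has the best Copeland score.

E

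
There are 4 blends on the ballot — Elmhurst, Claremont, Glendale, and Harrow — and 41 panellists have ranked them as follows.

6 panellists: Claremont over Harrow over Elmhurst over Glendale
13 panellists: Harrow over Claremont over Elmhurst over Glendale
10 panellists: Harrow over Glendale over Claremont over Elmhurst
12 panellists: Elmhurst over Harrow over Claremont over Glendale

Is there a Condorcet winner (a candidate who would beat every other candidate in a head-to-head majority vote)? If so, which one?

Harrow

Head-to-head results (41 voters total):
Elmhurst vs Claremont: Claremont wins 29–12.
Elmhurst vs Glendale: Elmhurst wins 31–10.
Elmhurst vs Harrow: Harrow wins 29–12.
Claremont vs Glendale: Claremont wins 31–10.
Claremont vs Harrow: Harrow wins 35–6.
Glendale vs Harrow: Harrow wins 41–0.
Harrow beats each rival — Elmhurst (29–12), Claremont (35–6), Glendale (41–0) — so Harrow is the Condorcet winner.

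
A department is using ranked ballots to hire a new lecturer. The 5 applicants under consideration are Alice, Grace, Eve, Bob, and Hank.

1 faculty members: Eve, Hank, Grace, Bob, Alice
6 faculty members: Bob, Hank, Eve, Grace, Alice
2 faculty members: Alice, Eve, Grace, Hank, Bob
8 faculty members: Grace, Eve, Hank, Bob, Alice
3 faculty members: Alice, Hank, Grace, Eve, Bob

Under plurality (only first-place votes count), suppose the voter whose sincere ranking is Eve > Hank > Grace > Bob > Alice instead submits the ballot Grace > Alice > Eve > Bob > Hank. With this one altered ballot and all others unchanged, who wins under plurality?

Grace

First-place totals with the altered ballot: Alice 5, Grace 9, Eve 0, Bob 6, Hank 0.
The winner is unchanged: still Grace.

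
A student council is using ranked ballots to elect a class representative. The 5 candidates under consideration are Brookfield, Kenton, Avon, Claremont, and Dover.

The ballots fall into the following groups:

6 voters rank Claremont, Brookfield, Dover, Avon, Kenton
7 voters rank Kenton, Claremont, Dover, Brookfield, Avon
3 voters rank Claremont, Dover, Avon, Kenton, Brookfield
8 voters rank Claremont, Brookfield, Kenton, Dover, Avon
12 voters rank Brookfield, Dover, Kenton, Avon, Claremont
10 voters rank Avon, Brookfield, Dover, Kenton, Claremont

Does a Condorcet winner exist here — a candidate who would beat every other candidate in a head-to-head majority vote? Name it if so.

No Condorcet winner

Head-to-head results (46 voters total):
Brookfield vs Kenton: Brookfield wins 36–10.
Brookfield vs Avon: Brookfield wins 33–13.
Brookfield vs Claremont: Claremont wins 24–22.
Brookfield vs Dover: Brookfield wins 36–10.
Kenton vs Avon: Kenton wins 27–19.
Kenton vs Claremont: Kenton wins 29–17.
Kenton vs Dover: Dover wins 31–15.
Avon vs Claremont: Claremont wins 24–22.
Avon vs Dover: Dover wins 36–10.
Claremont vs Dover: Claremont wins 24–22.
No candidate beats all others: Brookfield beats Kenton beats Claremont beats Brookfield, a majority cycle.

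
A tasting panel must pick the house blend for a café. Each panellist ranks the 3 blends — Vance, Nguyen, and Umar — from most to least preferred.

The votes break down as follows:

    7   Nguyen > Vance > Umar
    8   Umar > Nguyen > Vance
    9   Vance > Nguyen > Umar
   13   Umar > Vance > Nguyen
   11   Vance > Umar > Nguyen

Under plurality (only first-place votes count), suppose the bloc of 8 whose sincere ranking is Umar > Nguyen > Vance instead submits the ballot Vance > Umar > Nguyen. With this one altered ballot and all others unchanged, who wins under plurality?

Vance

First-place totals with the altered ballot: Vance 28, Nguyen 7, Umar 13.
The switch changes the winner from Umar to Vance.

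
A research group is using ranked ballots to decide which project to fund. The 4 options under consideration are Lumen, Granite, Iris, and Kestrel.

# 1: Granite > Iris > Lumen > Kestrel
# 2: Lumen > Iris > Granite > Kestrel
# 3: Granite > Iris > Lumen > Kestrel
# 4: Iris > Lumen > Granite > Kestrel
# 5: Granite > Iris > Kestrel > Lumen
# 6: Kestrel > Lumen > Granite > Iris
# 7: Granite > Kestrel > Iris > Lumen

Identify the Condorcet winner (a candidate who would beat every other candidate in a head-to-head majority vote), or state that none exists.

Head-to-head results (7 voters total):
Lumen vs Granite: Granite wins 4–3.
Lumen vs Iris: Iris wins 5–2.
Lumen vs Kestrel: Lumen wins 4–3.
Granite vs Iris: Granite wins 5–2.
Granite vs Kestrel: Granite wins 6–1.
Iris vs Kestrel: Iris wins 5–2.
Granite beats each rival — Lumen (4–3), Iris (5–2), Kestrel (6–1) — so Granite is the Condorcet winner.

Granite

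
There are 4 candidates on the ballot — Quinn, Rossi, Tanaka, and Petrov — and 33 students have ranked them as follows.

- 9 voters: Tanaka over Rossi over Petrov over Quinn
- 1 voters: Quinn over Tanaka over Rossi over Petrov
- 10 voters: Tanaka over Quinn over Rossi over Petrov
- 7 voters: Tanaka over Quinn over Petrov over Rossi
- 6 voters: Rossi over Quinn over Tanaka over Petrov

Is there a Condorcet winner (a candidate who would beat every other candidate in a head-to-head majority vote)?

Yes

Head-to-head results (33 voters total):
Quinn vs Rossi: Quinn wins 18–15.
Quinn vs Tanaka: Tanaka wins 26–7.
Quinn vs Petrov: Quinn wins 24–9.
Rossi vs Tanaka: Tanaka wins 27–6.
Rossi vs Petrov: Rossi wins 26–7.
Tanaka vs Petrov: Tanaka wins 33–0.
Tanaka beats each rival — Quinn (26–7), Rossi (27–6), Petrov (33–0) — so Tanaka is the Condorcet winner.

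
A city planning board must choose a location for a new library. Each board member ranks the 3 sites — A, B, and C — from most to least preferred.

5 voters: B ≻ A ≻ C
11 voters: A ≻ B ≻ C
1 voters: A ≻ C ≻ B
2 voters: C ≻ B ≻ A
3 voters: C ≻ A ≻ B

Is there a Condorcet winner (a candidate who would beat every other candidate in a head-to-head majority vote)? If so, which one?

Head-to-head results (22 voters total):
A vs B: A wins 15–7.
A vs C: A wins 17–5.
B vs C: B wins 16–6.
A beats each rival — B (15–7), C (17–5) — so A is the Condorcet winner.

A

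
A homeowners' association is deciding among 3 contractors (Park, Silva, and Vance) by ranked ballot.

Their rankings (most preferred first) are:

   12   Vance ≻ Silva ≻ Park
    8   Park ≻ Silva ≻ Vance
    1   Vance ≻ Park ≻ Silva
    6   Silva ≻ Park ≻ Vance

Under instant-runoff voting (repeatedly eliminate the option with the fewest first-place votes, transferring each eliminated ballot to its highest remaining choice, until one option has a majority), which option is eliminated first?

Round 1: Vance 13, Park 8, Silva 6. Silva has the fewest and is eliminated.
Round 2: Park 14, Vance 13. Park has a majority.

Silva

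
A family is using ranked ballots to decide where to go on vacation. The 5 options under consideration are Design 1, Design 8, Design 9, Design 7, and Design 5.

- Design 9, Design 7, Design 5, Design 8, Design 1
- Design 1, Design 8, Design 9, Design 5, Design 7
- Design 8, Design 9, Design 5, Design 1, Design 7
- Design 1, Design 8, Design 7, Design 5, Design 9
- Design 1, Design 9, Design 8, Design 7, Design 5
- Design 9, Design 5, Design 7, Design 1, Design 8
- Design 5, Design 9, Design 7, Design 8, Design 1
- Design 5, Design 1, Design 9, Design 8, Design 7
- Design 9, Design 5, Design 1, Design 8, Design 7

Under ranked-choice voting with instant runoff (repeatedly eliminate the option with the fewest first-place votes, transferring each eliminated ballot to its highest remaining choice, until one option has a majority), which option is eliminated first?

Round 1: Design 1 3, Design 9 3, Design 5 2, Design 8 1, Design 7 0. Design 7 has the fewest and is eliminated.
Round 2: Design 1 3, Design 9 3, Design 5 2, Design 8 1. Design 8 has the fewest and is eliminated.
Round 3: Design 9 4, Design 1 3, Design 5 2. Design 5 has the fewest and is eliminated.
Round 4: Design 9 5, Design 1 4. Design 9 has a majority.

Design 7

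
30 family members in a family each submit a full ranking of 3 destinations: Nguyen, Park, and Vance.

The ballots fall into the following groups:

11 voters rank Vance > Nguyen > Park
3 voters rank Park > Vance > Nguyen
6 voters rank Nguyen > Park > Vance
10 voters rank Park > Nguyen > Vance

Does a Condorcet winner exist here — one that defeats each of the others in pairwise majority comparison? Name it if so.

Nguyen

Head-to-head results (30 voters total):
Nguyen vs Park: Nguyen wins 17–13.
Nguyen vs Vance: Nguyen wins 16–14.
Park vs Vance: Park wins 19–11.
Nguyen beats each rival — Park (17–13), Vance (16–14) — so Nguyen is the Condorcet winner.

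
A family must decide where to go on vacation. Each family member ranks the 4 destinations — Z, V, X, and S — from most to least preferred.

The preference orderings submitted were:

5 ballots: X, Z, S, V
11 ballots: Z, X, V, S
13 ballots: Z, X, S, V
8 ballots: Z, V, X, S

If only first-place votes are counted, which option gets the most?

Z

First-place vote totals:
  Z: 32
  V: 0
  X: 5
  S: 0
Z has the most first-place votes.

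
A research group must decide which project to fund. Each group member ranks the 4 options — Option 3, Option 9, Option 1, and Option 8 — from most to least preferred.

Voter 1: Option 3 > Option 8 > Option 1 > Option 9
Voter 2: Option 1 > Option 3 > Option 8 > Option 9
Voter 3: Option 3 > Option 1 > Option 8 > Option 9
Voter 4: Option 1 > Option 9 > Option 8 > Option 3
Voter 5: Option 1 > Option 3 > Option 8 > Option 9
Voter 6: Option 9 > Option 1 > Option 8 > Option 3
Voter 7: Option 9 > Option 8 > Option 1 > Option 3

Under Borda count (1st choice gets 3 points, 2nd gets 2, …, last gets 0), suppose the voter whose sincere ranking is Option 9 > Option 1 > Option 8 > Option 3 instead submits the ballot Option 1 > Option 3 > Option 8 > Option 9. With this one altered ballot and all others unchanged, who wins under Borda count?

Option 1

Borda totals with the altered ballot: Option 3 12, Option 9 5, Option 1 16, Option 8 9.
The winner is unchanged: still Option 1.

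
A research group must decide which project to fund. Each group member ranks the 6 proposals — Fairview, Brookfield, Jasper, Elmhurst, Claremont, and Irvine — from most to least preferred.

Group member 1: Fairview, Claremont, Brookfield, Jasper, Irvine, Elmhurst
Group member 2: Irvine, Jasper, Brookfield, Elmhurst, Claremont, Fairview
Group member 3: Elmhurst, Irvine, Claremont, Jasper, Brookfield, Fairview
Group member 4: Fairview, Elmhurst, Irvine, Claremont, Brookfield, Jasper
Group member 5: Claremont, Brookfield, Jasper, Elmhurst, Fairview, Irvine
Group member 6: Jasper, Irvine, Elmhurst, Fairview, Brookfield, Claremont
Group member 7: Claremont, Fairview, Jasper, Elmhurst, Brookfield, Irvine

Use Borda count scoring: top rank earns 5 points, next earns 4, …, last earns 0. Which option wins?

Borda scores:
  Fairview: 5 + 0 + 0 + 5 + 1 + 2 + 4 = 17
  Brookfield: 3 + 3 + 1 + 1 + 4 + 1 + 1 = 14
  Jasper: 2 + 4 + 2 + 0 + 3 + 5 + 3 = 19
  Elmhurst: 0 + 2 + 5 + 4 + 2 + 3 + 2 = 18
  Claremont: 4 + 1 + 3 + 2 + 5 + 0 + 5 = 20
  Irvine: 1 + 5 + 4 + 3 + 0 + 4 + 0 = 17
Claremont has the highest total.

Claremont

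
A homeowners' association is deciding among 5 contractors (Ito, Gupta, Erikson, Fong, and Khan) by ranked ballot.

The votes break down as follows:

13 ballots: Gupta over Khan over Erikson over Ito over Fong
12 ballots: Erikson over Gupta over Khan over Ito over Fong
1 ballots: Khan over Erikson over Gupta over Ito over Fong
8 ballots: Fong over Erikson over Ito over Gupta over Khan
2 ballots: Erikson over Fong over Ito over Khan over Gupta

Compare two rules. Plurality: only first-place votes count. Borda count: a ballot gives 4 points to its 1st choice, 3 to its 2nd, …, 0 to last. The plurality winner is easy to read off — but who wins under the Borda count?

Plurality first-place counts: Ito 0, Gupta 13, Erikson 14, Fong 8, Khan 1 → Erikson.
Borda totals: Ito 46, Gupta 98, Erikson 109, Fong 38, Khan 69 → Erikson.

Erikson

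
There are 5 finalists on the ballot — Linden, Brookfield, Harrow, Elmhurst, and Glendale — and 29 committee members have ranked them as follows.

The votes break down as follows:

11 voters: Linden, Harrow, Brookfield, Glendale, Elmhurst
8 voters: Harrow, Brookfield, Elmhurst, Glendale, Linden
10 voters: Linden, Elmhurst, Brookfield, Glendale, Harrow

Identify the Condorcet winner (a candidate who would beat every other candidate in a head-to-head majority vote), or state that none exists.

Linden

Head-to-head results (29 voters total):
Linden vs Brookfield: Linden wins 21–8.
Linden vs Harrow: Linden wins 21–8.
Linden vs Elmhurst: Linden wins 21–8.
Linden vs Glendale: Linden wins 21–8.
Brookfield vs Harrow: Harrow wins 19–10.
Brookfield vs Elmhurst: Brookfield wins 19–10.
Brookfield vs Glendale: Brookfield wins 29–0.
Harrow vs Elmhurst: Harrow wins 19–10.
Harrow vs Glendale: Harrow wins 19–10.
Elmhurst vs Glendale: Elmhurst wins 18–11.
Linden beats each rival — Brookfield (21–8), Harrow (21–8), Elmhurst (21–8), Glendale (21–8) — so Linden is the Condorcet winner.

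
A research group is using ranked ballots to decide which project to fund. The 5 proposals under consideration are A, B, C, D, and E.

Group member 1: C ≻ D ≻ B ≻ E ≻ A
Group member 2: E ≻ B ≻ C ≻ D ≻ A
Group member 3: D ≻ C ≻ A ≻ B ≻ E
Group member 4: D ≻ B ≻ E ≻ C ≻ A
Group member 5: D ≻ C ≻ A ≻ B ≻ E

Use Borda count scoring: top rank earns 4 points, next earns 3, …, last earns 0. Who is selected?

D

Borda scores:
  A: 0 + 0 + 2 + 0 + 2 = 4
  B: 2 + 3 + 1 + 3 + 1 = 10
  C: 4 + 2 + 3 + 1 + 3 = 13
  D: 3 + 1 + 4 + 4 + 4 = 16
  E: 1 + 4 + 0 + 2 + 0 = 7
D has the highest total.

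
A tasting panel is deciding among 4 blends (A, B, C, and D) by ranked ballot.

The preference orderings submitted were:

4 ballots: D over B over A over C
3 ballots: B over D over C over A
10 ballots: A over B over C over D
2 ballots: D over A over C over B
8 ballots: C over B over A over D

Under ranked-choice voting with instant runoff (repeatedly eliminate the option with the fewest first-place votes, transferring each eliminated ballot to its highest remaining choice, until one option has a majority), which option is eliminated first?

B

Round 1: A 10, C 8, D 6, B 3. B has the fewest and is eliminated.
Round 2: A 10, D 9, C 8. C has the fewest and is eliminated.
Round 3: A 18, D 9. A has a majority.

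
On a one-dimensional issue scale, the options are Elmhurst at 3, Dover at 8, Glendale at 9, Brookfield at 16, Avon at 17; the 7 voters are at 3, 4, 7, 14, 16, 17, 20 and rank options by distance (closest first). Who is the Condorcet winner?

With single-peaked preferences on a line, the Condorcet winner is the candidate closest to the median voter.
The median voter (position 14) is closest to Brookfield at 16.
Check: Brookfield vs Dover — voters closer to Brookfield: 4 of 7.

Brookfield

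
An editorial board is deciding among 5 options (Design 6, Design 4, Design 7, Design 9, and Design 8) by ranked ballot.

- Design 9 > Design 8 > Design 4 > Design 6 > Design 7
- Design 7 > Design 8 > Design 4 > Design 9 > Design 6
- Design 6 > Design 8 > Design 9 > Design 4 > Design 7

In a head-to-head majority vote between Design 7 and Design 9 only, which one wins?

Design 9

Ballots ranking Design 7 above Design 9: 1.
Ballots ranking Design 9 above Design 7: 2.
Design 9 wins the head-to-head, 2–1.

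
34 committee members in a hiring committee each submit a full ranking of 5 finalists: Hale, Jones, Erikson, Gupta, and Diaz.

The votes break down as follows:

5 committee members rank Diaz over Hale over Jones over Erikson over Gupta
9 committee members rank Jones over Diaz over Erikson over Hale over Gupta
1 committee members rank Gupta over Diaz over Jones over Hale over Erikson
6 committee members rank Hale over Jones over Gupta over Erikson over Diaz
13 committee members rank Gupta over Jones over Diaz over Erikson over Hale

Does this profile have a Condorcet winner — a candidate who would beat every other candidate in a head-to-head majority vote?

Yes

Head-to-head results (34 voters total):
Hale vs Jones: Jones wins 23–11.
Hale vs Erikson: Erikson wins 22–12.
Hale vs Gupta: Hale wins 20–14.
Hale vs Diaz: Diaz wins 28–6.
Jones vs Erikson: Jones wins 34–0.
Jones vs Gupta: Jones wins 20–14.
Jones vs Diaz: Jones wins 28–6.
Erikson vs Gupta: Gupta wins 20–14.
Erikson vs Diaz: Diaz wins 28–6.
Gupta vs Diaz: Gupta wins 20–14.
Jones beats each rival — Hale (23–11), Erikson (34–0), Gupta (20–14), Diaz (28–6) — so Jones is the Condorcet winner.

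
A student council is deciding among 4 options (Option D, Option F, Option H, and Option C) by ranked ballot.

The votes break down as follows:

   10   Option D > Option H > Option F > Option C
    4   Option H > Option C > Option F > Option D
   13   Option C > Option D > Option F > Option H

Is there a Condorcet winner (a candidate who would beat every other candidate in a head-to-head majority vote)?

Head-to-head results (27 voters total):
Option D vs Option F: Option D wins 23–4.
Option D vs Option H: Option D wins 23–4.
Option D vs Option C: Option C wins 17–10.
Option F vs Option H: Option H wins 14–13.
Option F vs Option C: Option C wins 17–10.
Option H vs Option C: Option H wins 14–13.
No candidate beats all others: Option D beats Option H beats Option C beats Option D, a majority cycle.

No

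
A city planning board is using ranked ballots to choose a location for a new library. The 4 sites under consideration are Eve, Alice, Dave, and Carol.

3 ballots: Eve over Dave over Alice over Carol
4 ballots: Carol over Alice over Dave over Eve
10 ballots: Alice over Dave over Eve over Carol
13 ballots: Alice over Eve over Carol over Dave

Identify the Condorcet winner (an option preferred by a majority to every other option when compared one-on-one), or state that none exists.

Head-to-head results (30 voters total):
Eve vs Alice: Alice wins 27–3.
Eve vs Dave: Eve wins 16–14.
Eve vs Carol: Eve wins 26–4.
Alice vs Dave: Alice wins 27–3.
Alice vs Carol: Alice wins 26–4.
Dave vs Carol: Carol wins 17–13.
Alice beats each rival — Eve (27–3), Dave (27–3), Carol (26–4) — so Alice is the Condorcet winner.

Alice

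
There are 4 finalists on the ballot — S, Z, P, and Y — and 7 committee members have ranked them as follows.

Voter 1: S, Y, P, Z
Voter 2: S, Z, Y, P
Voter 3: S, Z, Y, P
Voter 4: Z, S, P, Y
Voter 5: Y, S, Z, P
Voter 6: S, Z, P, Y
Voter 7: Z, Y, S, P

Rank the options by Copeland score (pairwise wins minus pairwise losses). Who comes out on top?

S

Pairwise results:
  S vs Z: S wins 5–2.
  S vs P: S wins 7–0.
  S vs Y: S wins 5–2.
  Z vs P: Z wins 6–1.
  Z vs Y: Z wins 5–2.
  P vs Y: Y wins 5–2.
Copeland scores (wins − losses):
  S: 3 − 0 = 3
  Z: 2 − 1 = 1
  P: 0 − 3 = -3
  Y: 1 − 2 = -1
S has the best Copeland score.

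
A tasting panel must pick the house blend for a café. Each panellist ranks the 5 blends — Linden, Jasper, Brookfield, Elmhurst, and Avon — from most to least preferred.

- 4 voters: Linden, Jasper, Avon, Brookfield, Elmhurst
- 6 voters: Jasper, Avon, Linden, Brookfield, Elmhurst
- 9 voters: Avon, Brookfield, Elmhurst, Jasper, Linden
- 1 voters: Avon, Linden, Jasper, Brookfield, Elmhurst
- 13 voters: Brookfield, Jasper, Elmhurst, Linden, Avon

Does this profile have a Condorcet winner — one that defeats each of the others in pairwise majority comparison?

No

Head-to-head results (33 voters total):
Linden vs Jasper: Jasper wins 28–5.
Linden vs Brookfield: Brookfield wins 22–11.
Linden vs Elmhurst: Elmhurst wins 22–11.
Linden vs Avon: Linden wins 17–16.
Jasper vs Brookfield: Brookfield wins 22–11.
Jasper vs Elmhurst: Jasper wins 24–9.
Jasper vs Avon: Jasper wins 23–10.
Brookfield vs Elmhurst: Brookfield wins 33–0.
Brookfield vs Avon: Avon wins 20–13.
Elmhurst vs Avon: Avon wins 20–13.
No candidate beats all others: Linden beats Avon beats Brookfield beats Linden, a majority cycle.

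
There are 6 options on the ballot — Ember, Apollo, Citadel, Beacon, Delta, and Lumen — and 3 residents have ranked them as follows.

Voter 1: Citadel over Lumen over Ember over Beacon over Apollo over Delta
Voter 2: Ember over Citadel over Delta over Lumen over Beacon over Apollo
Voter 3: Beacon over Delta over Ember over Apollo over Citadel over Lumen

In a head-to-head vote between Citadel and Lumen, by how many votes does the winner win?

3

Ballots ranking Citadel above Lumen: 3.
Ballots ranking Lumen above Citadel: 0.
Citadel wins 3–0, a margin of 3.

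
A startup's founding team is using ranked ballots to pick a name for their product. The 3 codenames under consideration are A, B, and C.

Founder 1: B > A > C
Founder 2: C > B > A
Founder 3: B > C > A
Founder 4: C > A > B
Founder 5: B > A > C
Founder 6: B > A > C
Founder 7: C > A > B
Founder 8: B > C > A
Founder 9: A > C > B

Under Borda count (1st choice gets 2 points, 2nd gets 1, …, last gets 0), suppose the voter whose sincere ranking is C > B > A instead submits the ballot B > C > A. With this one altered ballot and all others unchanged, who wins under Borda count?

B

Borda totals with the altered ballot: A 7, B 12, C 8.
The winner is unchanged: still B.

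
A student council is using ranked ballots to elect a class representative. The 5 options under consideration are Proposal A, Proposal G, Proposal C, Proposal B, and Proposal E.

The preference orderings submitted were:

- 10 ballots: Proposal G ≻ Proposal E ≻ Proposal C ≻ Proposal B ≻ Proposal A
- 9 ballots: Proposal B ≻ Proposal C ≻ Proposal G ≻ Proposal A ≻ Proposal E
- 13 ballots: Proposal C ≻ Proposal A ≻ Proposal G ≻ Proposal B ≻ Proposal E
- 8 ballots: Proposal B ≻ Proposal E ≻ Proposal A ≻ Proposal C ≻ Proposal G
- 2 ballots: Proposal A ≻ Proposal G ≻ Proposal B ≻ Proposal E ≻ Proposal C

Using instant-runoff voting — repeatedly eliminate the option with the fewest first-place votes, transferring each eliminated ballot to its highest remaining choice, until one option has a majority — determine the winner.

Round 1: Proposal B 17, Proposal C 13, Proposal G 10, Proposal A 2, Proposal E 0. Proposal E has the fewest and is eliminated.
Round 2: Proposal B 17, Proposal C 13, Proposal G 10, Proposal A 2. Proposal A has the fewest and is eliminated.
Round 3: Proposal B 17, Proposal C 13, Proposal G 12. Proposal G has the fewest and is eliminated.
Round 4: Proposal C 23, Proposal B 19. Proposal C has a majority.

Proposal C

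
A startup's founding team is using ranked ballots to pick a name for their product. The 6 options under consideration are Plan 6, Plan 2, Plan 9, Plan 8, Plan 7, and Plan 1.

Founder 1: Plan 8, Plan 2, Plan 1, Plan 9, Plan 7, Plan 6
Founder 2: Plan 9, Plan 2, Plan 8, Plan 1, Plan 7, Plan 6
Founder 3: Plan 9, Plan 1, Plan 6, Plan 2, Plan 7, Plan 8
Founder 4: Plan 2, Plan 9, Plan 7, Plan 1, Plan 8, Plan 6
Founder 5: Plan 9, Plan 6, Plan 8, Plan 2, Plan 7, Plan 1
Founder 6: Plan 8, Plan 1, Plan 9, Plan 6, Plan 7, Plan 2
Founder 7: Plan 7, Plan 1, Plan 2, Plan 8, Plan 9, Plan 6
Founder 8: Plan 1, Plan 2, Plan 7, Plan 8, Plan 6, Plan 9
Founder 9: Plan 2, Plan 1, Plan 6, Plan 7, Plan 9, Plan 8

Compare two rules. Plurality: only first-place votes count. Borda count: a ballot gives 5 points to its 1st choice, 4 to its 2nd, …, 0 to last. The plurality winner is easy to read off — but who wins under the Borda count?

Plurality first-place counts: Plan 6 0, Plan 2 2, Plan 9 3, Plan 8 2, Plan 7 1, Plan 1 1 → Plan 9.
Borda totals: Plan 6 13, Plan 2 29, Plan 9 26, Plan 8 21, Plan 7 18, Plan 1 28 → Plan 2.

Plan 2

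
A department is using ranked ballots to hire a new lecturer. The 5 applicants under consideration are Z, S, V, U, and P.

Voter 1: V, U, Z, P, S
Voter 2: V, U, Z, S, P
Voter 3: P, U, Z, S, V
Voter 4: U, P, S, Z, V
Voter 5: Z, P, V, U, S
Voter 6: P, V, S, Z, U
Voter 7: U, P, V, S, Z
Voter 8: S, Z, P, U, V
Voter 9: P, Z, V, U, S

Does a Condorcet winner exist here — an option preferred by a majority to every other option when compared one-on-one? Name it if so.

P

Head-to-head results (9 voters total):
Z vs S: Z wins 5–4.
Z vs V: Z wins 5–4.
Z vs U: U wins 5–4.
Z vs P: P wins 5–4.
S vs V: V wins 6–3.
S vs U: U wins 7–2.
S vs P: P wins 7–2.
V vs U: V wins 5–4.
V vs P: P wins 7–2.
U vs P: P wins 5–4.
P beats each rival — Z (5–4), S (7–2), V (7–2), U (5–4) — so P is the Condorcet winner.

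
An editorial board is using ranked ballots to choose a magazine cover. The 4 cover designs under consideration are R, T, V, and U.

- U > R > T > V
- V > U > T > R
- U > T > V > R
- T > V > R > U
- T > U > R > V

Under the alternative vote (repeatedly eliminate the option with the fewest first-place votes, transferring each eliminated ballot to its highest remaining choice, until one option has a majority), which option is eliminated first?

R

Round 1: T 2, U 2, V 1, R 0. R has the fewest and is eliminated.
Round 2: T 2, U 2, V 1. V has the fewest and is eliminated.
Round 3: U 3, T 2. U has a majority.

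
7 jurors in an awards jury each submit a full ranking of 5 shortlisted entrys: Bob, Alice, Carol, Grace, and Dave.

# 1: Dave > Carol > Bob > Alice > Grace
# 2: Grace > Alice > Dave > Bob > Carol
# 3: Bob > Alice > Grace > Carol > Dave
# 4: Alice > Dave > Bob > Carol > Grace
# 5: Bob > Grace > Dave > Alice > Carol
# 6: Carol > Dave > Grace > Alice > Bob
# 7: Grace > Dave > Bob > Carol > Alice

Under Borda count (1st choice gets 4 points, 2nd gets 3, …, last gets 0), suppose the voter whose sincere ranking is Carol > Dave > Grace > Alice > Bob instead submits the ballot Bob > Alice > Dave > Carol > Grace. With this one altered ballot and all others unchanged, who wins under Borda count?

Bob

Borda totals with the altered ballot: Bob 19, Alice 15, Carol 7, Grace 13, Dave 16.
The switch changes the winner from Dave to Bob.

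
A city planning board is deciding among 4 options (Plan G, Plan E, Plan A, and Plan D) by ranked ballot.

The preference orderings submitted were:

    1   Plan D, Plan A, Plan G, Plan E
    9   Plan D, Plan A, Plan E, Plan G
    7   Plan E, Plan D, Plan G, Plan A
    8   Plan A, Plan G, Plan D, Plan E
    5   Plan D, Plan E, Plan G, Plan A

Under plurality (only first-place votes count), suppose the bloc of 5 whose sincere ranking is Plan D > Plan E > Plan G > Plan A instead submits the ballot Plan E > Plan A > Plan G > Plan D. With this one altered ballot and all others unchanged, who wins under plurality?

First-place totals with the altered ballot: Plan G 0, Plan E 12, Plan A 8, Plan D 10.
The switch changes the winner from Plan D to Plan E.

Plan E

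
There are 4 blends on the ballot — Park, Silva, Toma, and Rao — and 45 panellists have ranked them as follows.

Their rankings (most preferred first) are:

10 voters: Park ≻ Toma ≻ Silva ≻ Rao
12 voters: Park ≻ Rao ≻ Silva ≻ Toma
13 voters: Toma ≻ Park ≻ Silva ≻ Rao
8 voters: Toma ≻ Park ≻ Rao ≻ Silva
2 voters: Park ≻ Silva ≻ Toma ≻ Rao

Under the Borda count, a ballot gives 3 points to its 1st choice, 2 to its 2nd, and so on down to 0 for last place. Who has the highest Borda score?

Borda scores:
  Park: 10·3 + 12·3 + 13·2 + 8·2 + 2·3 = 114
  Silva: 10·1 + 12·1 + 13·1 + 8·0 + 2·2 = 39
  Toma: 10·2 + 12·0 + 13·3 + 8·3 + 2·1 = 85
  Rao: 10·0 + 12·2 + 13·0 + 8·1 + 2·0 = 32
Park has the highest total.

Park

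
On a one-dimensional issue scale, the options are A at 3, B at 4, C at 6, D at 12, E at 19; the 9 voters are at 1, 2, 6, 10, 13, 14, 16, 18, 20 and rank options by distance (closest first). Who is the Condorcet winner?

D

With single-peaked preferences on a line, the Condorcet winner is the candidate closest to the median voter.
The median voter (position 13) is closest to D at 12.
Check: D vs A — voters closer to D: 6 of 9.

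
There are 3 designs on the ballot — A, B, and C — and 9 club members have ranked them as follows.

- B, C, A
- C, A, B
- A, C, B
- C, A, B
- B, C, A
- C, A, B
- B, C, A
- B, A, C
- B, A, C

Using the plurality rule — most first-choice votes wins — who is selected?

B

First-place vote totals:
  A: 1
  B: 5
  C: 3
B has the most first-place votes.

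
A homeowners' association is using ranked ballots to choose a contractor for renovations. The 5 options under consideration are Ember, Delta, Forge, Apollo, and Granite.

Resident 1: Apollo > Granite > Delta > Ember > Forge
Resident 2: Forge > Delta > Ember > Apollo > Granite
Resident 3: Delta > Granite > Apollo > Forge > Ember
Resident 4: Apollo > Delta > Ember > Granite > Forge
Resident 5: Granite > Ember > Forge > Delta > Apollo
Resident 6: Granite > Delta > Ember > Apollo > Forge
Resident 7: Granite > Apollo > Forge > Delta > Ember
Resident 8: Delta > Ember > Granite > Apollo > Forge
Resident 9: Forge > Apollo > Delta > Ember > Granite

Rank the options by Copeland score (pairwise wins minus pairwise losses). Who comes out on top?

Pairwise results:
  Ember vs Delta: Delta wins 8–1.
  Ember vs Forge: Ember wins 5–4.
  Ember vs Apollo: Apollo wins 5–4.
  Ember vs Granite: Granite wins 5–4.
  Delta vs Forge: Delta wins 5–4.
  Delta vs Apollo: Delta wins 5–4.
  Delta vs Granite: Delta wins 5–4.
  Forge vs Apollo: Apollo wins 6–3.
  Forge vs Granite: Granite wins 7–2.
  Apollo vs Granite: Granite wins 5–4.
Copeland scores (wins − losses):
  Ember: 1 − 3 = -2
  Delta: 4 − 0 = 4
  Forge: 0 − 4 = -4
  Apollo: 2 − 2 = 0
  Granite: 3 − 1 = 2
Delta has the best Copeland score.

Delta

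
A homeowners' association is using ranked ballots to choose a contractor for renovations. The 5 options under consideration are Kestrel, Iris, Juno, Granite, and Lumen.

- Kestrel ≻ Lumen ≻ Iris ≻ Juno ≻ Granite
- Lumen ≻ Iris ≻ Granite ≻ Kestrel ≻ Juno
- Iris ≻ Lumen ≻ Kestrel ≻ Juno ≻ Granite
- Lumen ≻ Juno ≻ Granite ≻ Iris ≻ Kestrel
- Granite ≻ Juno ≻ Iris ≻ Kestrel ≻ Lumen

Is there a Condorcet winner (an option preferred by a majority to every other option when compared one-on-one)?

Head-to-head results (5 voters total):
Kestrel vs Iris: Iris wins 4–1.
Kestrel vs Juno: Kestrel wins 3–2.
Kestrel vs Granite: Granite wins 3–2.
Kestrel vs Lumen: Lumen wins 3–2.
Iris vs Juno: Iris wins 3–2.
Iris vs Granite: Iris wins 3–2.
Iris vs Lumen: Lumen wins 3–2.
Juno vs Granite: Juno wins 3–2.
Juno vs Lumen: Lumen wins 4–1.
Granite vs Lumen: Lumen wins 4–1.
Lumen beats each rival — Kestrel (3–2), Iris (3–2), Juno (4–1), Granite (4–1) — so Lumen is the Condorcet winner.

Yes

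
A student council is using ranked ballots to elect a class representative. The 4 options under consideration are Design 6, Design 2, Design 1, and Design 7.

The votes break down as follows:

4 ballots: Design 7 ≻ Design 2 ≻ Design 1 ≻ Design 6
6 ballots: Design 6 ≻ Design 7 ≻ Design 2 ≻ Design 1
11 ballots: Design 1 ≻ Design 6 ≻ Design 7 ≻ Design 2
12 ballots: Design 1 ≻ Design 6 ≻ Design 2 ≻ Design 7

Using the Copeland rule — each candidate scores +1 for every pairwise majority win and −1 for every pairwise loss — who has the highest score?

Design 1

Pairwise results:
  Design 6 vs Design 2: Design 6 wins 29–4.
  Design 6 vs Design 1: Design 1 wins 27–6.
  Design 6 vs Design 7: Design 6 wins 29–4.
  Design 2 vs Design 1: Design 1 wins 23–10.
  Design 2 vs Design 7: Design 7 wins 21–12.
  Design 1 vs Design 7: Design 1 wins 23–10.
Copeland scores (wins − losses):
  Design 6: 2 − 1 = 1
  Design 2: 0 − 3 = -3
  Design 1: 3 − 0 = 3
  Design 7: 1 − 2 = -1
Design 1 has the best Copeland score.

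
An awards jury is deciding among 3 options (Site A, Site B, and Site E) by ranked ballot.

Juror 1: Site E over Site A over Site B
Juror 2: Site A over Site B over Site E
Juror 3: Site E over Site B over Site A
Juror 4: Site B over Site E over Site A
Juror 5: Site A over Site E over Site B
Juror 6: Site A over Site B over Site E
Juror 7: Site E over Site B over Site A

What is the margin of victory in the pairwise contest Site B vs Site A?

1

Ballots ranking Site B above Site A: 3.
Ballots ranking Site A above Site B: 4.
Site A wins 4–3, a margin of 1.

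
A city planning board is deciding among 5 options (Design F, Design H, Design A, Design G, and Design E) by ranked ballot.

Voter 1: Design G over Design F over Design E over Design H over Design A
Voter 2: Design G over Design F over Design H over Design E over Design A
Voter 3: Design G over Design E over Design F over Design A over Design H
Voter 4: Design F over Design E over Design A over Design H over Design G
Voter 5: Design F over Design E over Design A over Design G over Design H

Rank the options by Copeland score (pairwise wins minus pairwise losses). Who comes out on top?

Design G

Pairwise results:
  Design F vs Design H: Design F wins 5–0.
  Design F vs Design A: Design F wins 5–0.
  Design F vs Design G: Design G wins 3–2.
  Design F vs Design E: Design F wins 4–1.
  Design H vs Design A: Design A wins 3–2.
  Design H vs Design G: Design G wins 4–1.
  Design H vs Design E: Design E wins 4–1.
  Design A vs Design G: Design G wins 3–2.
  Design A vs Design E: Design E wins 5–0.
  Design G vs Design E: Design G wins 3–2.
Copeland scores (wins − losses):
  Design F: 3 − 1 = 2
  Design H: 0 − 4 = -4
  Design A: 1 − 3 = -2
  Design G: 4 − 0 = 4
  Design E: 2 − 2 = 0
Design G has the best Copeland score.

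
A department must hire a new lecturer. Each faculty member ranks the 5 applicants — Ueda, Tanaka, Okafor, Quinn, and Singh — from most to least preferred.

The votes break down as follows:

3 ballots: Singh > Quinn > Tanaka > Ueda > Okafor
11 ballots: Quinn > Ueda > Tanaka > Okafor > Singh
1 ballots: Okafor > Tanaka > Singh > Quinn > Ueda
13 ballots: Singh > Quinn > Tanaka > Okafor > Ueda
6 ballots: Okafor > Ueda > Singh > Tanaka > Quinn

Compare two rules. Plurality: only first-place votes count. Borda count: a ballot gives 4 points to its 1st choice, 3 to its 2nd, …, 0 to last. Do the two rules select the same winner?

Plurality first-place counts: Ueda 0, Tanaka 0, Okafor 7, Quinn 11, Singh 16 → Singh.
Borda totals: Ueda 54, Tanaka 63, Okafor 52, Quinn 93, Singh 78 → Quinn.
The two rules disagree: plurality picks Singh, Borda picks Quinn.

No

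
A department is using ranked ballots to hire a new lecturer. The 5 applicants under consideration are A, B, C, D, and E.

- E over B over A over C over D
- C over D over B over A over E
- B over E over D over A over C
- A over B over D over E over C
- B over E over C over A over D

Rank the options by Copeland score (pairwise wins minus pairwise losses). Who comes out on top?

Pairwise results:
  A vs B: B wins 4–1.
  A vs C: A wins 3–2.
  A vs D: A wins 3–2.
  A vs E: E wins 3–2.
  B vs C: B wins 4–1.
  B vs D: B wins 4–1.
  B vs E: B wins 4–1.
  C vs D: C wins 3–2.
  C vs E: E wins 4–1.
  D vs E: E wins 3–2.
Copeland scores (wins − losses):
  A: 2 − 2 = 0
  B: 4 − 0 = 4
  C: 1 − 3 = -2
  D: 0 − 4 = -4
  E: 3 − 1 = 2
B has the best Copeland score.

B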